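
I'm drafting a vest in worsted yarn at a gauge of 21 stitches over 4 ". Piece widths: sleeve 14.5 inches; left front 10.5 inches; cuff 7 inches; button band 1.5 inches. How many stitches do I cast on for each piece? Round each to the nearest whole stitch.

sleeve 76; left front 55; cuff 37; button band 8.

Rate = 21/4 = 5.25 sts per in.
sleeve: 14.5 × 5.25 = 76.12 → 76.
left front: 10.5 × 5.25 = 55.12 → 55.
cuff: 7 × 5.25 = 36.75 → 37.
button band: 1.5 × 5.25 = 7.88 → 8.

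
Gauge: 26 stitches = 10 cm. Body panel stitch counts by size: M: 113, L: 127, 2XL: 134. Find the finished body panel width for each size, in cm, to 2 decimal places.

M 43.46 cm; L 48.85 cm; 2XL 51.54 cm.

26/10 = 2.6 sts per cm.
M: 113 / 2.6 = 43.462 → 43.46 cm.
L: 127 / 2.6 = 48.846 → 48.85 cm.
2XL: 134 / 2.6 = 51.538 → 51.54 cm.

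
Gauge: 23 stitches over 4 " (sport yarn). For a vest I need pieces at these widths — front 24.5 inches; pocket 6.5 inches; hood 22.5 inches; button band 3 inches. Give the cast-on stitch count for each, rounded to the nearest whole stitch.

front 141; pocket 37; hood 129; button band 17.

Rate = 23/4 = 5.75 sts per in.
front: 24.5 × 5.75 = 140.88 → 141.
pocket: 6.5 × 5.75 = 37.38 → 37.
hood: 22.5 × 5.75 = 129.38 → 129.
button band: 3 × 5.75 = 17.25 → 17.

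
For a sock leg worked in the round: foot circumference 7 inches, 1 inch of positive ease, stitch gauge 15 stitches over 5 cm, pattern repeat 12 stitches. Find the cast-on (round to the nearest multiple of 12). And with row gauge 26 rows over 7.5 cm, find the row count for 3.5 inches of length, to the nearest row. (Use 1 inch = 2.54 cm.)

Cast on 60 stitches; work 31 rows.

Finished = 7 + 1 = 8 inches.
8 inches × 2.54 = 20.32 cm.
15/5 = 3 sts per cm; 20.32 × 3 = 60.96 sts.
Nearest multiple of 12 → 60.
3.5 inches = 8.89 cm; × 3.467 = 30.82 → 31 rows.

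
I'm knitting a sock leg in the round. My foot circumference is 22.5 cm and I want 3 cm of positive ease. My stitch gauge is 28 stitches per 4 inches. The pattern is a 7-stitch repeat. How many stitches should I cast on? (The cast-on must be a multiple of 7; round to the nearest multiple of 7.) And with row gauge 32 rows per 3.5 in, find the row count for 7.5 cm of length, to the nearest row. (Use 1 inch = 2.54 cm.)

Finished = 22.5 + 3 = 25.5 cm.
25.5 cm × 1/2.54 = 10.04 inches.
28/4 = 7 sts per in; 10.04 × 7 = 70.28 sts.
Nearest multiple of 7 → 70.
7.5 cm = 2.95 inches; × 9.143 = 27.00 → 27 rows.

Cast on 70 stitches; work 27 rows.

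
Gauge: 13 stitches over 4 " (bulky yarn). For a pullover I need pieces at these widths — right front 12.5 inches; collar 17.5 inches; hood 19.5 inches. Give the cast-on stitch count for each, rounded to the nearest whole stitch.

right front 41; collar 57; hood 63.

Rate = 13/4 = 3.25 sts per in.
right front: 12.5 × 3.25 = 40.62 → 41.
collar: 17.5 × 3.25 = 56.88 → 57.
hood: 19.5 × 3.25 = 63.38 → 63.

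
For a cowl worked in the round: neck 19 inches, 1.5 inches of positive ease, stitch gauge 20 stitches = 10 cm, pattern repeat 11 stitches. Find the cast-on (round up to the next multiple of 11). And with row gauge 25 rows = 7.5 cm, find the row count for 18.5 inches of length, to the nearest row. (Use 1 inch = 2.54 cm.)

Finished = 19 + 1.5 = 20.5 inches.
20.5 inches × 2.54 = 52.07 cm.
20/10 = 2 sts per cm; 52.07 × 2 = 104.14 sts.
Next multiple of 11 → 110.
18.5 inches = 46.99 cm; × 3.333 = 156.63 → 157 rows.

Cast on 110 stitches; work 157 rows.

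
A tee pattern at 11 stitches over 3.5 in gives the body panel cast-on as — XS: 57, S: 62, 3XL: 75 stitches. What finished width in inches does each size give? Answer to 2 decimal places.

XS 18.14 inches; S 19.73 inches; 3XL 23.86 inches.

11/3.5 = 3.143 sts per in.
XS: 57 / 3.143 = 18.136 → 18.14 in.
S: 62 / 3.143 = 19.727 → 19.73 in.
3XL: 75 / 3.143 = 23.864 → 23.86 in.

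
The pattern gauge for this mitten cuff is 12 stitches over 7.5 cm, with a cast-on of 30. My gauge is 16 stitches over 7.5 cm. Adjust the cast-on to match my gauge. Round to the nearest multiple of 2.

Cast on 40 stitches.

Scale factor = 16 / 12 = 1.333.
30 × 16 / 12 = 40.00 sts.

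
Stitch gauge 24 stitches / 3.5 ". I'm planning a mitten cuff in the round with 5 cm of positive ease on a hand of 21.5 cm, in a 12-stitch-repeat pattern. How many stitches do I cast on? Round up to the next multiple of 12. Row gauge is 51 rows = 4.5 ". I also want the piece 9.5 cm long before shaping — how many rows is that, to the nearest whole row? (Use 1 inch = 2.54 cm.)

Cast on 72 stitches; work 42 rows.

Finished = 21.5 + 5 = 26.5 cm.
26.5 cm × 1/2.54 = 10.43 inches.
24/3.5 = 6.857 sts per in; 10.43 × 6.857 = 71.54 sts.
Next multiple of 12 → 72.
9.5 cm = 3.74 inches; × 11.333 = 42.39 → 42 rows.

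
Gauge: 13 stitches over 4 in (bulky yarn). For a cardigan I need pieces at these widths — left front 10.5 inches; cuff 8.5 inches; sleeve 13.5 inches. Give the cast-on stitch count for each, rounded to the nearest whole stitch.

left front 34; cuff 28; sleeve 44.

Rate = 13/4 = 3.25 sts per in.
left front: 10.5 × 3.25 = 34.12 → 34.
cuff: 8.5 × 3.25 = 27.62 → 28.
sleeve: 13.5 × 3.25 = 43.88 → 44.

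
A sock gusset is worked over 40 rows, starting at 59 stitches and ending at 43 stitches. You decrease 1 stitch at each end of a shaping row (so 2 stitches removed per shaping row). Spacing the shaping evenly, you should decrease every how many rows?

Stitches to remove: |43 − 59| = 16.
Shaping rows needed: 16 / 2 = 8.
40 rows / 8 = every 5 rows.

Decrease every 5th row.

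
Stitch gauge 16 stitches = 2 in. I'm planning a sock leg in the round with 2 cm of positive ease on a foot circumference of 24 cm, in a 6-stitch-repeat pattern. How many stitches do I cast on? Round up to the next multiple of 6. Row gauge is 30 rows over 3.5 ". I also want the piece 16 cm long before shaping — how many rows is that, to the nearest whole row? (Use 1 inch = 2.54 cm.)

Cast on 84 stitches; work 54 rows.

Finished = 24 + 2 = 26 cm.
26 cm × 1/2.54 = 10.24 inches.
16/2 = 8 sts per in; 10.24 × 8 = 81.89 sts.
Next multiple of 6 → 84.
16 cm = 6.30 inches; × 8.571 = 53.99 → 54 rows.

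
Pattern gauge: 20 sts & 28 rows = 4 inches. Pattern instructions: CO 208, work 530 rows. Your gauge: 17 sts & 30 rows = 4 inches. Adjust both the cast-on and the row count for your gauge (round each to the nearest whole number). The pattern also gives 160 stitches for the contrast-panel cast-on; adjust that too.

Stitches: 208 × 17/20 = 176.80 → 177.
Rows: 530 × 30/28 = 567.86 → 568.
contrast-panel cast-on: 160 × 17/20 = 136.00 → 136.

Cast on 177 stitches; work 568 rows; contrast-panel cast-on 136 stitches.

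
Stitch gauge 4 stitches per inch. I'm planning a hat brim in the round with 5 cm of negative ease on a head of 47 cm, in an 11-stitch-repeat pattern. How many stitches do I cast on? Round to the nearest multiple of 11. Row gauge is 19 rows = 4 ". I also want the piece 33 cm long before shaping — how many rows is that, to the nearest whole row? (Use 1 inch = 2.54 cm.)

Cast on 66 stitches; work 62 rows.

Finished = 47 − 5 = 42 cm.
42 cm × 1/2.54 = 16.54 inches.
4/1 = 4 sts per in; 16.54 × 4 = 66.14 sts.
Nearest multiple of 11 → 66.
33 cm = 12.99 inches; × 4.75 = 61.71 → 62 rows.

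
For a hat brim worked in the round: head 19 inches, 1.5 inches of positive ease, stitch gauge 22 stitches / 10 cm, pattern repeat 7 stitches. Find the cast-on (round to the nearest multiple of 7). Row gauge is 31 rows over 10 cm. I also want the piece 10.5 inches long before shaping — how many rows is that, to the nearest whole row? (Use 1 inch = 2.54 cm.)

Finished = 19 + 1.5 = 20.5 inches.
20.5 inches × 2.54 = 52.07 cm.
22/10 = 2.2 sts per cm; 52.07 × 2.2 = 114.55 sts.
Nearest multiple of 7 → 112.
10.5 inches = 26.67 cm; × 3.1 = 82.68 → 83 rows.

Cast on 112 stitches; work 83 rows.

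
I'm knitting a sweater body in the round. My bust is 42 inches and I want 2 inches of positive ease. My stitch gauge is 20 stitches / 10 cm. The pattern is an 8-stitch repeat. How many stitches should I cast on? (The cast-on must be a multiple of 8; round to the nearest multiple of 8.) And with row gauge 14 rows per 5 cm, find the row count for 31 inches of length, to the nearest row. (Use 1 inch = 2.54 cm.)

Cast on 224 stitches; work 220 rows.

Finished = 42 + 2 = 44 inches.
44 inches × 2.54 = 111.76 cm.
20/10 = 2 sts per cm; 111.76 × 2 = 223.52 sts.
Nearest multiple of 8 → 224.
31 inches = 78.74 cm; × 2.8 = 220.47 → 220 rows.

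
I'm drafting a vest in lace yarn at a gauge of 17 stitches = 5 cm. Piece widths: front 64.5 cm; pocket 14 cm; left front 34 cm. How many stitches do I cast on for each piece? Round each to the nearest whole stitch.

Rate = 17/5 = 3.4 sts per cm.
front: 64.5 × 3.4 = 219.30 → 219.
pocket: 14 × 3.4 = 47.60 → 48.
left front: 34 × 3.4 = 115.60 → 116.

front 219; pocket 48; left front 116.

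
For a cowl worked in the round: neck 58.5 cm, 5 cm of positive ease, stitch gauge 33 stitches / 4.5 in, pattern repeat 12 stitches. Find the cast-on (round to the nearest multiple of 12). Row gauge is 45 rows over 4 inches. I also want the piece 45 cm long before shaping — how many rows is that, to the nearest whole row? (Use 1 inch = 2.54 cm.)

Cast on 180 stitches; work 199 rows.

Finished = 58.5 + 5 = 63.5 cm.
63.5 cm × 1/2.54 = 25.00 inches.
33/4.5 = 7.333 sts per in; 25.00 × 7.333 = 183.33 sts.
Nearest multiple of 12 → 180.
45 cm = 17.72 inches; × 11.25 = 199.31 → 199 rows.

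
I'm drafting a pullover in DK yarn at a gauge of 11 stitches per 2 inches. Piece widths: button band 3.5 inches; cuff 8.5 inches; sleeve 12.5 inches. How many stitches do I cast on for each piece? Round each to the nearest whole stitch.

button band 19; cuff 47; sleeve 69.

Rate = 11/2 = 5.5 sts per in.
button band: 3.5 × 5.5 = 19.25 → 19.
cuff: 8.5 × 5.5 = 46.75 → 47.
sleeve: 12.5 × 5.5 = 68.75 → 69.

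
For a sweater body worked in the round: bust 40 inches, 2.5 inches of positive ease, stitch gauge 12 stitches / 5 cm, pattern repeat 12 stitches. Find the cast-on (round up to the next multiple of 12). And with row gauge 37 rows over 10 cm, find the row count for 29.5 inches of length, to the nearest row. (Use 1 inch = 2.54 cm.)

Finished = 40 + 2.5 = 42.5 inches.
42.5 inches × 2.54 = 107.95 cm.
12/5 = 2.4 sts per cm; 107.95 × 2.4 = 259.08 sts.
Next multiple of 12 → 264.
29.5 inches = 74.93 cm; × 3.7 = 277.24 → 277 rows.

Cast on 264 stitches; work 277 rows.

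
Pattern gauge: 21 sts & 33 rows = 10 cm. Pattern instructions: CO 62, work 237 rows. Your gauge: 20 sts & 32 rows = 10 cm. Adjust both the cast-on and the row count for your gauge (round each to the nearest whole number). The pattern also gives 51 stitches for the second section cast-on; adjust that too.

Cast on 59 stitches; work 230 rows; second section cast-on 49 stitches.

Stitches: 62 × 20/21 = 59.05 → 59.
Rows: 237 × 32/33 = 229.82 → 230.
second section cast-on: 51 × 20/21 = 48.57 → 49.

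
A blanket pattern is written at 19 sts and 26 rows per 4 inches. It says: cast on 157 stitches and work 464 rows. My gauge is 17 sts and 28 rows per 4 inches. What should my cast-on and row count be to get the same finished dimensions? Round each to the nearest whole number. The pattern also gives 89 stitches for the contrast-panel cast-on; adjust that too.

Cast on 140 stitches; work 500 rows; contrast-panel cast-on 80 stitches.

Stitches: 157 × 17/19 = 140.47 → 140.
Rows: 464 × 28/26 = 499.69 → 500.
contrast-panel cast-on: 89 × 17/19 = 79.63 → 80.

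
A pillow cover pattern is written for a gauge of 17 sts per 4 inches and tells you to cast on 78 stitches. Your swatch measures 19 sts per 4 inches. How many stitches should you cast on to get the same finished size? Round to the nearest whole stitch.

Scale factor = 19 / 17 = 1.118.
78 × 19 / 17 = 87.18 sts.
→ 87 sts.

87 stitches.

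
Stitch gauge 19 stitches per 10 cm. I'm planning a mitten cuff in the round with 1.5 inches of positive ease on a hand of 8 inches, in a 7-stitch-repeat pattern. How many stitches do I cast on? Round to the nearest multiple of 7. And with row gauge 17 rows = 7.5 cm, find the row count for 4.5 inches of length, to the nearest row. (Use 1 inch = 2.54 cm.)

Cast on 49 stitches; work 26 rows.

Finished = 8 + 1.5 = 9.5 inches.
9.5 inches × 2.54 = 24.13 cm.
19/10 = 1.9 sts per cm; 24.13 × 1.9 = 45.85 sts.
Nearest multiple of 7 → 49.
4.5 inches = 11.43 cm; × 2.267 = 25.91 → 26 rows.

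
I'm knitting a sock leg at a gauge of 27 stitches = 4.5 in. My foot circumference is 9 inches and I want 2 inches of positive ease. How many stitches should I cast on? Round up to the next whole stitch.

Finished = 9 + 2 = 11 in.
27 / 4.5 = 6 sts per inch.
11.00 × 6 = 66.00 sts.

66 stitches.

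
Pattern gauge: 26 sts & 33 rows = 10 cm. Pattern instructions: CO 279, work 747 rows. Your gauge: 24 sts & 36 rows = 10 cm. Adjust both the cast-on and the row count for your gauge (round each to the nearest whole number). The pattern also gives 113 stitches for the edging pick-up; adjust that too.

Stitches: 279 × 24/26 = 257.54 → 258.
Rows: 747 × 36/33 = 814.91 → 815.
edging pick-up: 113 × 24/26 = 104.31 → 104.

Cast on 258 stitches; work 815 rows; edging pick-up 104 stitches.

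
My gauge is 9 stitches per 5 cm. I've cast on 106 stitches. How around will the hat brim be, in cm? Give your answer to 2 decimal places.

9 stitches / 5 cm = 1.8 stitches per cm.
106 / 1.8 = 58.889 cm.

58.89 cm.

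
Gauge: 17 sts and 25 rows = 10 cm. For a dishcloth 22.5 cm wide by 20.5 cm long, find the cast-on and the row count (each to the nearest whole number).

Cast on 38 stitches and work 51 rows.

Stitch gauge = 17/10 = 1.7 sts/cm; 22.5 × 1.7 = 38.25 → 38 sts.
Row gauge = 25/10 = 2.5 rows/cm; 20.5 × 2.5 = 51.25 → 51 rows.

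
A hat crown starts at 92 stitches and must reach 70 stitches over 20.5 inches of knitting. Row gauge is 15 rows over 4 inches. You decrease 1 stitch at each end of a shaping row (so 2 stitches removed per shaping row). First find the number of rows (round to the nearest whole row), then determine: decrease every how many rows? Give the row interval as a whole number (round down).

Decrease every 7th row.

Rows = 20.5 × 3.75 = 76.9 → 77 rows.
Stitches to remove: 22 → 11 shaping rows (at 2 st each).
77 / 11 = 7.00 → every 7 rows.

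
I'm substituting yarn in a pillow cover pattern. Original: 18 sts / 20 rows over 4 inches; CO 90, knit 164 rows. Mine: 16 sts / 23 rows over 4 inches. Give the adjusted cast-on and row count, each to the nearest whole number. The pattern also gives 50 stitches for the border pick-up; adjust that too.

Cast on 80 stitches; work 189 rows; border pick-up 44 stitches.

Stitches: 90 × 16/18 = 80.00 → 80.
Rows: 164 × 23/20 = 188.60 → 189.
border pick-up: 50 × 16/18 = 44.44 → 44.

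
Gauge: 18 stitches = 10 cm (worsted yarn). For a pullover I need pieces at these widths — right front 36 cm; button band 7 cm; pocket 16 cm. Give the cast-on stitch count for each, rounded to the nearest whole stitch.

Rate = 18/10 = 1.8 sts per cm.
right front: 36 × 1.8 = 64.80 → 65.
button band: 7 × 1.8 = 12.60 → 13.
pocket: 16 × 1.8 = 28.80 → 29.

right front 65; button band 13; pocket 29.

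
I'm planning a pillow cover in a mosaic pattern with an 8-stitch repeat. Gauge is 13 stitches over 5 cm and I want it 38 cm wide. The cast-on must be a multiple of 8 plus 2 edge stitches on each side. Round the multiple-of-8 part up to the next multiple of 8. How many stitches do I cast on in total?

100 stitches.

13 / 5 = 2.6 sts per cm.
38 × 2.6 = 98.80 sts.
Less 4 edge sts → 94.80 for the repeat.
Next multiple of 8: 96.
Add back 4 edge sts → 100.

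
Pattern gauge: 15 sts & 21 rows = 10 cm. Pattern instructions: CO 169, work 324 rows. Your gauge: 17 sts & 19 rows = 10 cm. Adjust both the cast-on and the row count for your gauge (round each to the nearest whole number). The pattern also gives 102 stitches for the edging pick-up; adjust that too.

Cast on 192 stitches; work 293 rows; edging pick-up 116 stitches.

Stitches: 169 × 17/15 = 191.53 → 192.
Rows: 324 × 19/21 = 293.14 → 293.
edging pick-up: 102 × 17/15 = 115.60 → 116.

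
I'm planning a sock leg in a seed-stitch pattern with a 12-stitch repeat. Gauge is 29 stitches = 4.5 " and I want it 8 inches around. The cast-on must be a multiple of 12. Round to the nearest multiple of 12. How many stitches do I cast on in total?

48 stitches.

29 / 4.5 = 6.444 sts per inch.
8 × 6.444 = 51.56 sts.
Nearest multiple of 12: 48.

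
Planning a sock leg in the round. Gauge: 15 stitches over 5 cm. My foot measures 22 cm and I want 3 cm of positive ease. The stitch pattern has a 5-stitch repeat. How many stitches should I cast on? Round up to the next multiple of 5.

Finished = 22 + 3 = 25 cm.
15 / 5 = 3 sts/cm.
25 × 3 = 75.00 sts.
Next multiple of 5: 75.

CO 75 sts.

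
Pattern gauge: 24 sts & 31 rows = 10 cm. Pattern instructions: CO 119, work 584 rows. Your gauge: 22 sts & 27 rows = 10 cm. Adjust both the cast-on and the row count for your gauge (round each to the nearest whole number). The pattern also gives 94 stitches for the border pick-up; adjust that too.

Stitches: 119 × 22/24 = 109.08 → 109.
Rows: 584 × 27/31 = 508.65 → 509.
border pick-up: 94 × 22/24 = 86.17 → 86.

Cast on 109 stitches; work 509 rows; border pick-up 86 stitches.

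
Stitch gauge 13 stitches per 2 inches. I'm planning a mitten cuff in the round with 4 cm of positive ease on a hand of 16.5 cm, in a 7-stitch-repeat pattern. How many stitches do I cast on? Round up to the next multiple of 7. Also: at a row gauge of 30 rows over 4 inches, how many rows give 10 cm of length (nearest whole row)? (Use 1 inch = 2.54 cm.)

Finished = 16.5 + 4 = 20.5 cm.
20.5 cm × 1/2.54 = 8.07 inches.
13/2 = 6.5 sts per in; 8.07 × 6.5 = 52.46 sts.
Next multiple of 7 → 56.
10 cm = 3.94 inches; × 7.5 = 29.53 → 30 rows.

Cast on 56 stitches; work 30 rows.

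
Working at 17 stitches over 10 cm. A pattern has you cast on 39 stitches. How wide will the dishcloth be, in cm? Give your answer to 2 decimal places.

17 stitches / 10 cm = 1.7 stitches per cm.
39 / 1.7 = 22.941 cm.

22.94 cm.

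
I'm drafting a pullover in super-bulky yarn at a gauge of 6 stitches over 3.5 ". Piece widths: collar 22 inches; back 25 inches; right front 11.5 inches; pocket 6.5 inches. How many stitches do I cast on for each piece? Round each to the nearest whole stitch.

collar 38; back 43; right front 20; pocket 11.

Rate = 6/3.5 = 1.714 sts per in.
collar: 22 × 1.714 = 37.71 → 38.
back: 25 × 1.714 = 42.86 → 43.
right front: 11.5 × 1.714 = 19.71 → 20.
pocket: 6.5 × 1.714 = 11.14 → 11.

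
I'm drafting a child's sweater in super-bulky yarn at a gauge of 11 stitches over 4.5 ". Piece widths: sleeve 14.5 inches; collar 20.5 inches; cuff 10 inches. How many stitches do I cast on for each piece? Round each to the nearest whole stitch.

sleeve 35; collar 50; cuff 24.

Rate = 11/4.5 = 2.444 sts per in.
sleeve: 14.5 × 2.444 = 35.44 → 35.
collar: 20.5 × 2.444 = 50.11 → 50.
cuff: 10 × 2.444 = 24.44 → 24.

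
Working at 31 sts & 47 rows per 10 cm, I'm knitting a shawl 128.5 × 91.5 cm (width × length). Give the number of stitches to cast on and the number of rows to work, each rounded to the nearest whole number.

Cast on 398 stitches and work 430 rows.

Stitch gauge = 31/10 = 3.1 sts/cm; 128.5 × 3.1 = 398.35 → 398 sts.
Row gauge = 47/10 = 4.7 rows/cm; 91.5 × 4.7 = 430.05 → 430 rows.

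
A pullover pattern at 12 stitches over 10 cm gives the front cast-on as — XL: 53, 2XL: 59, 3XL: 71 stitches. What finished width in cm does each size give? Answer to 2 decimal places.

12/10 = 1.2 sts per cm.
XL: 53 / 1.2 = 44.167 → 44.17 cm.
2XL: 59 / 1.2 = 49.167 → 49.17 cm.
3XL: 71 / 1.2 = 59.167 → 59.17 cm.

XL 44.17 cm; 2XL 49.17 cm; 3XL 59.17 cm.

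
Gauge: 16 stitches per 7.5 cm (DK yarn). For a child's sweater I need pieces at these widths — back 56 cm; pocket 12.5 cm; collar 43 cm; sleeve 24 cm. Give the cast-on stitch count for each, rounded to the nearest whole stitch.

back 119; pocket 27; collar 92; sleeve 51.

Rate = 16/7.5 = 2.133 sts per cm.
back: 56 × 2.133 = 119.47 → 119.
pocket: 12.5 × 2.133 = 26.67 → 27.
collar: 43 × 2.133 = 91.73 → 92.
sleeve: 24 × 2.133 = 51.20 → 51.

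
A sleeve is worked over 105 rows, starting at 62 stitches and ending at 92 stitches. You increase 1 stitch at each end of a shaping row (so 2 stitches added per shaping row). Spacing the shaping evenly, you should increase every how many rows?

Increase every 7th row.

Stitches to add: |92 − 62| = 30.
Shaping rows needed: 30 / 2 = 15.
105 rows / 15 = every 7 rows.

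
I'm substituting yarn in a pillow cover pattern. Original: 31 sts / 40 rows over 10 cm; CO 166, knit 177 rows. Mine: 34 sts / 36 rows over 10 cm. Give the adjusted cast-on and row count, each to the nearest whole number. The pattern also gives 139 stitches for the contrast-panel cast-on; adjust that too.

Cast on 182 stitches; work 159 rows; contrast-panel cast-on 152 stitches.

Stitches: 166 × 34/31 = 182.06 → 182.
Rows: 177 × 36/40 = 159.30 → 159.
contrast-panel cast-on: 139 × 34/31 = 152.45 → 152.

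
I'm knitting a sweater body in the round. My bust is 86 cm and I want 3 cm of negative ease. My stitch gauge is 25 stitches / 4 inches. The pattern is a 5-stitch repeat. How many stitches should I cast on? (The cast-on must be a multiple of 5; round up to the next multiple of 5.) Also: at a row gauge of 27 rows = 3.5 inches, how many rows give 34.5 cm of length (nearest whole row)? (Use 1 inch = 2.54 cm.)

Cast on 205 stitches; work 105 rows.

Finished = 86 − 3 = 83 cm.
83 cm × 1/2.54 = 32.68 inches.
25/4 = 6.25 sts per in; 32.68 × 6.25 = 204.23 sts.
Next multiple of 5 → 205.
34.5 cm = 13.58 inches; × 7.714 = 104.78 → 105 rows.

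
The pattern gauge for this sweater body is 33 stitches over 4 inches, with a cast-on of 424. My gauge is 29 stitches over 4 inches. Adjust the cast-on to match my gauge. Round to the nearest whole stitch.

Scale factor = 29 / 33 = 0.879.
424 × 29 / 33 = 372.61 sts.
→ 373 sts.

Cast on 373 stitches.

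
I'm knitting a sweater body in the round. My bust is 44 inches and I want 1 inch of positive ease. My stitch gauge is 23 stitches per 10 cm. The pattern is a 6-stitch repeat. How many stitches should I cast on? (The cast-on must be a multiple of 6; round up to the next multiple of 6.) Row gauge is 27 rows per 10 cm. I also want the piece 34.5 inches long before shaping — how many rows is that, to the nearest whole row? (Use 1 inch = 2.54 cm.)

Finished = 44 + 1 = 45 inches.
45 inches × 2.54 = 114.30 cm.
23/10 = 2.3 sts per cm; 114.30 × 2.3 = 262.89 sts.
Next multiple of 6 → 264.
34.5 inches = 87.63 cm; × 2.7 = 236.60 → 237 rows.

Cast on 264 stitches; work 237 rows.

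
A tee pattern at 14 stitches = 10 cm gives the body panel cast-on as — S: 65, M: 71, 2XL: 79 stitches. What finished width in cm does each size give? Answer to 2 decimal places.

S 46.43 cm; M 50.71 cm; 2XL 56.43 cm.

14/10 = 1.4 sts per cm.
S: 65 / 1.4 = 46.429 → 46.43 cm.
M: 71 / 1.4 = 50.714 → 50.71 cm.
2XL: 79 / 1.4 = 56.429 → 56.43 cm.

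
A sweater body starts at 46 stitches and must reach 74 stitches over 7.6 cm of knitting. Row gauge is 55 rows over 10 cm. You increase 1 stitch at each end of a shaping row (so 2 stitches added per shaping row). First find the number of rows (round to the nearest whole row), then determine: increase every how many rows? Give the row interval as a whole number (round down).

Rows = 7.6 × 5.5 = 41.8 → 42 rows.
Stitches to add: 28 → 14 shaping rows (at 2 st each).
42 / 14 = 3.00 → every 3 rows.

Increase every 3rd row.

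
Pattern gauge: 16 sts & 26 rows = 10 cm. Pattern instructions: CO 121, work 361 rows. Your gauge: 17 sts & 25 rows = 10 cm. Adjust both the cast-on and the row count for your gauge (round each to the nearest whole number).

Cast on 129 stitches; work 347 rows.

Stitches: 121 × 17/16 = 128.56 → 129.
Rows: 361 × 25/26 = 347.12 → 347.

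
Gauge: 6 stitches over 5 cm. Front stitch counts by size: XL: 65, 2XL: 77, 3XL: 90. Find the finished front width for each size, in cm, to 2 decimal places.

XL 54.17 cm; 2XL 64.17 cm; 3XL 75.00 cm.

6/5 = 1.2 sts per cm.
XL: 65 / 1.2 = 54.167 → 54.17 cm.
2XL: 77 / 1.2 = 64.167 → 64.17 cm.
3XL: 90 / 1.2 = 75.000 → 75.00 cm.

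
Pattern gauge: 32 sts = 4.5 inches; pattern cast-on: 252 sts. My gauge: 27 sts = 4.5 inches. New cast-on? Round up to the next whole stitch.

Cast on 213 stitches.

Scale factor = 27 / 32 = 0.844.
252 × 27 / 32 = 212.62 sts.
→ 213 sts.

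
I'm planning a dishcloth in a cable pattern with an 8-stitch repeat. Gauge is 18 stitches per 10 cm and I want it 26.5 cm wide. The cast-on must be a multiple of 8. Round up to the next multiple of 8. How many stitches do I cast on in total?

18 / 10 = 1.8 sts per cm.
26.5 × 1.8 = 47.70 sts.
Next multiple of 8: 48.

CO 48 sts.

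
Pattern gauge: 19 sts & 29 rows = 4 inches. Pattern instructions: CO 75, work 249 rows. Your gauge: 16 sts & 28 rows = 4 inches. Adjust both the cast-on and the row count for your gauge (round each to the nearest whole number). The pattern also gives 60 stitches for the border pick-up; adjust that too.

Cast on 63 stitches; work 240 rows; border pick-up 51 stitches.

Stitches: 75 × 16/19 = 63.16 → 63.
Rows: 249 × 28/29 = 240.41 → 240.
border pick-up: 60 × 16/19 = 50.53 → 51.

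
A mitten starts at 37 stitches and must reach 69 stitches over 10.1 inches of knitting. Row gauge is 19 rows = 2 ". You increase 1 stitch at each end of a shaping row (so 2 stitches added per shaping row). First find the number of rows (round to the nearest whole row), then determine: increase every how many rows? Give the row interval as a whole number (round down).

Rows = 10.1 × 9.5 = 96.0 → 96 rows.
Stitches to add: 32 → 16 shaping rows (at 2 st each).
96 / 16 = 6.00 → every 6 rows.

Increase every 6th row.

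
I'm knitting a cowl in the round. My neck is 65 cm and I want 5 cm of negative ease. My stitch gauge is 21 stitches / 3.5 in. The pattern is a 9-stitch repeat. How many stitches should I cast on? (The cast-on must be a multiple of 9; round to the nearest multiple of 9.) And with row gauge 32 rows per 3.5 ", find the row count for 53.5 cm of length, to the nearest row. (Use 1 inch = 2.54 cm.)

Cast on 144 stitches; work 193 rows.

Finished = 65 − 5 = 60 cm.
60 cm × 1/2.54 = 23.62 inches.
21/3.5 = 6 sts per in; 23.62 × 6 = 141.73 sts.
Nearest multiple of 9 → 144.
53.5 cm = 21.06 inches; × 9.143 = 192.58 → 193 rows.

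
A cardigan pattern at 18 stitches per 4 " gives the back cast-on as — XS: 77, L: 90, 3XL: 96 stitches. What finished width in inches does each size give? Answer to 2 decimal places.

18/4 = 4.5 sts per in.
XS: 77 / 4.5 = 17.111 → 17.11 in.
L: 90 / 4.5 = 20.000 → 20.00 in.
3XL: 96 / 4.5 = 21.333 → 21.33 in.

XS 17.11 inches; L 20.00 inches; 3XL 21.33 inches.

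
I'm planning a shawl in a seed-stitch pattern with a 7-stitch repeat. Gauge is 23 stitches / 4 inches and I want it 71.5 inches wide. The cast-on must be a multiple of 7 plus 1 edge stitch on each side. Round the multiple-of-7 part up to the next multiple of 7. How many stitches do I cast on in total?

23 / 4 = 5.75 sts per inch.
71.5 × 5.75 = 411.12 sts.
Less 2 edge sts → 409.12 for the repeat.
Next multiple of 7: 413.
Add back 2 edge sts → 415.

CO 415 sts.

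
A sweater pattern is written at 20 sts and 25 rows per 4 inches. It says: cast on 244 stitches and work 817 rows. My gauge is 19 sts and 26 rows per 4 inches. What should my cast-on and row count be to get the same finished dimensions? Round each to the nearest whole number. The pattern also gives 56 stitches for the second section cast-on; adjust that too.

Cast on 232 stitches; work 850 rows; second section cast-on 53 stitches.

Stitches: 244 × 19/20 = 231.80 → 232.
Rows: 817 × 26/25 = 849.68 → 850.
second section cast-on: 56 × 19/20 = 53.20 → 53.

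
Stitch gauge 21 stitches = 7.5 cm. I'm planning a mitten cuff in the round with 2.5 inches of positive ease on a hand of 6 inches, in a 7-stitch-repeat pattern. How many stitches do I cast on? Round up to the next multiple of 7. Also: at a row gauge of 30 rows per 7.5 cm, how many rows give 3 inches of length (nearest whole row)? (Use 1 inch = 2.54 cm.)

Cast on 63 stitches; work 30 rows.

Finished = 6 + 2.5 = 8.5 inches.
8.5 inches × 2.54 = 21.59 cm.
21/7.5 = 2.8 sts per cm; 21.59 × 2.8 = 60.45 sts.
Next multiple of 7 → 63.
3 inches = 7.62 cm; × 4 = 30.48 → 30 rows.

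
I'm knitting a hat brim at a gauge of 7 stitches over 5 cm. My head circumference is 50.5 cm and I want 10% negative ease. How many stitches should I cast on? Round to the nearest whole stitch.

Finished = 50.5 × 0.90 = 45.45 cm.
7 / 5 = 1.4 sts per cm.
45.45 × 1.4 = 63.63 sts.
→ 64 sts.

64 stitches.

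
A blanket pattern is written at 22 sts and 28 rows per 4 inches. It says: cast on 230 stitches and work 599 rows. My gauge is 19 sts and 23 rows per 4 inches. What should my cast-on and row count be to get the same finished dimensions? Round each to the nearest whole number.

Cast on 199 stitches; work 492 rows.

Stitches: 230 × 19/22 = 198.64 → 199.
Rows: 599 × 23/28 = 492.04 → 492.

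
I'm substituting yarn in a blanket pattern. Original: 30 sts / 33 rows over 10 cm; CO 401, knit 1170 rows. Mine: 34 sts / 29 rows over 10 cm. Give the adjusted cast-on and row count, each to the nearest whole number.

Stitches: 401 × 34/30 = 454.47 → 454.
Rows: 1170 × 29/33 = 1028.18 → 1028.

Cast on 454 stitches; work 1028 rows.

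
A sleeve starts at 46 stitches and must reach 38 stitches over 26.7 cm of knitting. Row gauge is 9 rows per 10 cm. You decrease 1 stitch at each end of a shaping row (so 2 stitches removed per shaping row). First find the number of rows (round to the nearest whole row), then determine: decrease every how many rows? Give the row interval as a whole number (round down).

Decrease every 6th row.

Rows = 26.7 × 0.9 = 24.0 → 24 rows.
Stitches to remove: 8 → 4 shaping rows (at 2 st each).
24 / 4 = 6.00 → every 6 rows.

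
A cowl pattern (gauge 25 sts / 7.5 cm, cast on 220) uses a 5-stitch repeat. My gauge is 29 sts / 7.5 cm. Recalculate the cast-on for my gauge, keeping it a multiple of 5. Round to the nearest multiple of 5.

Cast on 255 stitches.

220 × 29 / 25 = 255.20.
Nearest multiple of 5: 255.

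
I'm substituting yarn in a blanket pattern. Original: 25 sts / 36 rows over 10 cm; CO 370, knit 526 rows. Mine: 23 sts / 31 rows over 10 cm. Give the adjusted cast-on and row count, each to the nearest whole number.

Stitches: 370 × 23/25 = 340.40 → 340.
Rows: 526 × 31/36 = 452.94 → 453.

Cast on 340 stitches; work 453 rows.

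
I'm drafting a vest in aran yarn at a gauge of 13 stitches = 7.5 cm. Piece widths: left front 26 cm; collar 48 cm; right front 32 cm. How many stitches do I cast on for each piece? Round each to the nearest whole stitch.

Rate = 13/7.5 = 1.733 sts per cm.
left front: 26 × 1.733 = 45.07 → 45.
collar: 48 × 1.733 = 83.20 → 83.
right front: 32 × 1.733 = 55.47 → 55.

left front 45; collar 83; right front 55.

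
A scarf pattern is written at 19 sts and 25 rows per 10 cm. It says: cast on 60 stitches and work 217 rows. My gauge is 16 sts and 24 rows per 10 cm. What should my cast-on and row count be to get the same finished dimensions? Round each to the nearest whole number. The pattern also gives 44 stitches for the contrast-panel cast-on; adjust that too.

Cast on 51 stitches; work 208 rows; contrast-panel cast-on 37 stitches.

Stitches: 60 × 16/19 = 50.53 → 51.
Rows: 217 × 24/25 = 208.32 → 208.
contrast-panel cast-on: 44 × 16/19 = 37.05 → 37.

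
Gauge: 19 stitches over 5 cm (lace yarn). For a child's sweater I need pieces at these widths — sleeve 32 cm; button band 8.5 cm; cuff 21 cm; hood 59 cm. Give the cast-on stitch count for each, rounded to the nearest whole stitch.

sleeve 122; button band 32; cuff 80; hood 224.

Rate = 19/5 = 3.8 sts per cm.
sleeve: 32 × 3.8 = 121.60 → 122.
button band: 8.5 × 3.8 = 32.30 → 32.
cuff: 21 × 3.8 = 79.80 → 80.
hood: 59 × 3.8 = 224.20 → 224.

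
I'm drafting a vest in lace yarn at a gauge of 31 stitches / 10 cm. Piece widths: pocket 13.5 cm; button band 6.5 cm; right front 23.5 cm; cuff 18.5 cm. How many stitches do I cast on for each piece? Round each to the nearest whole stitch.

pocket 42; button band 20; right front 73; cuff 57.

Rate = 31/10 = 3.1 sts per cm.
pocket: 13.5 × 3.1 = 41.85 → 42.
button band: 6.5 × 3.1 = 20.15 → 20.
right front: 23.5 × 3.1 = 72.85 → 73.
cuff: 18.5 × 3.1 = 57.35 → 57.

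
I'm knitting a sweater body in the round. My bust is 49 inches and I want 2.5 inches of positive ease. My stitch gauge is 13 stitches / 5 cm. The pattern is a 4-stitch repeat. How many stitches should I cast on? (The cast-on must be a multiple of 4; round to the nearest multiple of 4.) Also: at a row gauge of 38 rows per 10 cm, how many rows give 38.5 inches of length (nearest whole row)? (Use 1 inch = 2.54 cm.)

Cast on 340 stitches; work 372 rows.

Finished = 49 + 2.5 = 51.5 inches.
51.5 inches × 2.54 = 130.81 cm.
13/5 = 2.6 sts per cm; 130.81 × 2.6 = 340.11 sts.
Nearest multiple of 4 → 340.
38.5 inches = 97.79 cm; × 3.8 = 371.60 → 372 rows.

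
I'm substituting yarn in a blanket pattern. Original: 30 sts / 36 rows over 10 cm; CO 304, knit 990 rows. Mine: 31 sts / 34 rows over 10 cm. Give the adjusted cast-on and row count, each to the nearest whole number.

Stitches: 304 × 31/30 = 314.13 → 314.
Rows: 990 × 34/36 = 935.00 → 935.

Cast on 314 stitches; work 935 rows.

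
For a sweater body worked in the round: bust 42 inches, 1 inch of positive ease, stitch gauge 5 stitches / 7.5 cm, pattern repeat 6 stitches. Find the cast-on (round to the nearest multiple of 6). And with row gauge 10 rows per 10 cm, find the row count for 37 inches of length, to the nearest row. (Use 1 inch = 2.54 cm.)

Cast on 72 stitches; work 94 rows.

Finished = 42 + 1 = 43 inches.
43 inches × 2.54 = 109.22 cm.
5/7.5 = 0.667 sts per cm; 109.22 × 0.667 = 72.81 sts.
Nearest multiple of 6 → 72.
37 inches = 93.98 cm; × 1 = 93.98 → 94 rows.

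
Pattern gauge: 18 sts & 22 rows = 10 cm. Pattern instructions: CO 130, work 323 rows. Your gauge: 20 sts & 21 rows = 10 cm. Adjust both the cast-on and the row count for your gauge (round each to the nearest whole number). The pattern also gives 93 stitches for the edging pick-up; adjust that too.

Cast on 144 stitches; work 308 rows; edging pick-up 103 stitches.

Stitches: 130 × 20/18 = 144.44 → 144.
Rows: 323 × 21/22 = 308.32 → 308.
edging pick-up: 93 × 20/18 = 103.33 → 103.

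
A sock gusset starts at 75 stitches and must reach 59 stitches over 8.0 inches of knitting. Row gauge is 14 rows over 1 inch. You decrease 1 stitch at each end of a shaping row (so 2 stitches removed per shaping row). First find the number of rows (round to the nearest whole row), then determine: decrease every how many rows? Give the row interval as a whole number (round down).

Decrease every 14th row.

Rows = 8.0 × 14 = 112.0 → 112 rows.
Stitches to remove: 16 → 8 shaping rows (at 2 st each).
112 / 8 = 14.00 → every 14 rows.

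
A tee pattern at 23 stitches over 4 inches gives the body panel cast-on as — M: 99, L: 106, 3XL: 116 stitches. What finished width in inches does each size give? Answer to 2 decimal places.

23/4 = 5.75 sts per in.
M: 99 / 5.75 = 17.217 → 17.22 in.
L: 106 / 5.75 = 18.435 → 18.43 in.
3XL: 116 / 5.75 = 20.174 → 20.17 in.

M 17.22 inches; L 18.43 inches; 3XL 20.17 inches.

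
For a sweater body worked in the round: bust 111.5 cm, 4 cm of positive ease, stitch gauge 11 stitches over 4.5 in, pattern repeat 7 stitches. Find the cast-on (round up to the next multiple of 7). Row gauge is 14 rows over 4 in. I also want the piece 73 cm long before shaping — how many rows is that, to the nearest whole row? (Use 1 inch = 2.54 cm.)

Finished = 111.5 + 4 = 115.5 cm.
115.5 cm × 1/2.54 = 45.47 inches.
11/4.5 = 2.444 sts per in; 45.47 × 2.444 = 111.15 sts.
Next multiple of 7 → 112.
73 cm = 28.74 inches; × 3.5 = 100.59 → 101 rows.

Cast on 112 stitches; work 101 rows.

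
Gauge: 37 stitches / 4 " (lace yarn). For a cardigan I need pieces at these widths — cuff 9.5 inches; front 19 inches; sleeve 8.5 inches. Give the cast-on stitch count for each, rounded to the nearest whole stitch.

cuff 88; front 176; sleeve 79.

Rate = 37/4 = 9.25 sts per in.
cuff: 9.5 × 9.25 = 87.88 → 88.
front: 19 × 9.25 = 175.75 → 176.
sleeve: 8.5 × 9.25 = 78.62 → 79.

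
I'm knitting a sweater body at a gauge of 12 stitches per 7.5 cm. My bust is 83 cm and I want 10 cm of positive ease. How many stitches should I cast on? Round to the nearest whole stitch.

Finished = 83 + 10 = 93 cm.
12 / 7.5 = 1.6 sts per cm.
93.00 × 1.6 = 148.80 sts.
→ 149 sts.

Cast on 149 stitches.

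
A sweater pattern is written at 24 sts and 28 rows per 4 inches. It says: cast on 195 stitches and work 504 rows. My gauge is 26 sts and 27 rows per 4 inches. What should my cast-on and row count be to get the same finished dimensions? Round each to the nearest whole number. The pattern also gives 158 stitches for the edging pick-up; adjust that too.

Cast on 211 stitches; work 486 rows; edging pick-up 171 stitches.

Stitches: 195 × 26/24 = 211.25 → 211.
Rows: 504 × 27/28 = 486.00 → 486.
edging pick-up: 158 × 26/24 = 171.17 → 171.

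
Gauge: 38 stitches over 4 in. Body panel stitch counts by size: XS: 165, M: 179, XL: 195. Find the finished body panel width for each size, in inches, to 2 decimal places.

XS 17.37 inches; M 18.84 inches; XL 20.53 inches.

38/4 = 9.5 sts per in.
XS: 165 / 9.5 = 17.368 → 17.37 in.
M: 179 / 9.5 = 18.842 → 18.84 in.
XL: 195 / 9.5 = 20.526 → 20.53 in.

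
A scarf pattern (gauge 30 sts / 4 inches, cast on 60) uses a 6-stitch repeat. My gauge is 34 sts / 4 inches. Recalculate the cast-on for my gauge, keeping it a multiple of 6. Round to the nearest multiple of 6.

66 stitches.

60 × 34 / 30 = 68.00.
Nearest multiple of 6: 66.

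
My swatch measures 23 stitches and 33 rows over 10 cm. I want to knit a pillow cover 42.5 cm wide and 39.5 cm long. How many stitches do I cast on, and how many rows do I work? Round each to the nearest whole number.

Stitch gauge = 23/10 = 2.3 sts/cm; 42.5 × 2.3 = 97.75 → 98 sts.
Row gauge = 33/10 = 3.3 rows/cm; 39.5 × 3.3 = 130.35 → 130 rows.

Cast on 98 stitches and work 130 rows.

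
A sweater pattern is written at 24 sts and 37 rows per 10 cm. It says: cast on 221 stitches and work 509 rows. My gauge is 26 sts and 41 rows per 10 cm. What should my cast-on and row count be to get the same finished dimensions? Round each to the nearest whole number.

Cast on 239 stitches; work 564 rows.

Stitches: 221 × 26/24 = 239.42 → 239.
Rows: 509 × 41/37 = 564.03 → 564.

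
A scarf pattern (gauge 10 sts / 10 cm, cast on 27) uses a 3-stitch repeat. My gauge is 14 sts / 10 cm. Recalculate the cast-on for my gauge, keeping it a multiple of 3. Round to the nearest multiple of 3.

Cast on 39 stitches.

27 × 14 / 10 = 37.80.
Nearest multiple of 3: 39.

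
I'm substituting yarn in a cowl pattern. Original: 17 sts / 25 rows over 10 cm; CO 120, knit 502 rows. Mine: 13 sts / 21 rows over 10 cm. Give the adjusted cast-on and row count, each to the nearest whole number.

Stitches: 120 × 13/17 = 91.76 → 92.
Rows: 502 × 21/25 = 421.68 → 422.

Cast on 92 stitches; work 422 rows.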